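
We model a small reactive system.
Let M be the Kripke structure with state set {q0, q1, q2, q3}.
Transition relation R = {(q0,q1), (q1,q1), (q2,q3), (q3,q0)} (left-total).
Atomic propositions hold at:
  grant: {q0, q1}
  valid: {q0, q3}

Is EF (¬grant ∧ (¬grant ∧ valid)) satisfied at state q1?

No

Sat(¬grant) = {q2, q3}
Sat(¬grant ∧ valid) = {q3}
Sat(¬grant ∧ (¬grant ∧ valid)) = {q3}
EF (¬grant ∧ (¬grant ∧ valid)): least fixpoint, start Z0 = {q3}, add states with some successor in Z. Z1 = {q2, q3}; fixed.
Sat(EF (¬grant ∧ (¬grant ∧ valid))) = {q2, q3}
q1 ∉ Sat(EF (¬grant ∧ (¬grant ∧ valid))) = {q2, q3}, so the formula does not hold at q1.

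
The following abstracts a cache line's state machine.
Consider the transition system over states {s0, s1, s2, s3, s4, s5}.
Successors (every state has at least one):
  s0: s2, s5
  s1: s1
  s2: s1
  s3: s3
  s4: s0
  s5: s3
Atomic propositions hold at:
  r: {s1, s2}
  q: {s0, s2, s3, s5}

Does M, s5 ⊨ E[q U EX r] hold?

Sat(EX r) = {s : some successor in {s1, s2}} = {s0, s1, s2}
E[q U EX r]: least fixpoint, start Z0 = Sat(EX r) = {s0, s1, s2}, add states in Sat(q) with some successor in Z. Already a fixed point.
Sat(E[q U EX r]) = {s0, s1, s2}
s5 ∉ Sat(E[q U EX r]) = {s0, s1, s2}, so the formula does not hold at s5.

No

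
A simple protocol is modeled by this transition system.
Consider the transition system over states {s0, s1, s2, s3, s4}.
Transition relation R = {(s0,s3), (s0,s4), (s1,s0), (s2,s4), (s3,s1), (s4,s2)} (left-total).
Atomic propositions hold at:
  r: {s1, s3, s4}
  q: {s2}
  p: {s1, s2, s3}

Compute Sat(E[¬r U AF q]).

{s0, s2, s4}

Sat(¬r) = {s0, s2}
AF q: least fixpoint, start Z0 = {s2}, add states with every successor in Z. Z1 = {s2, s4}; fixed.
Sat(AF q) = {s2, s4}
E[¬r U AF q]: least fixpoint, start Z0 = Sat(AF q) = {s2, s4}, add states in Sat(¬r) with some successor in Z. Z1 = {s0, s2, s4}; fixed.
Sat(E[¬r U AF q]) = {s0, s2, s4}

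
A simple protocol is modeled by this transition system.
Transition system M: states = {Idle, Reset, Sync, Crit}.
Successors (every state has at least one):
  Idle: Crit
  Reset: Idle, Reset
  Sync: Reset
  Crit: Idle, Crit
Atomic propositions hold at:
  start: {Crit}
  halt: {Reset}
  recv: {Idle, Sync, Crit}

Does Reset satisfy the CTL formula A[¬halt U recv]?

No

Sat(¬halt) = {Idle, Sync, Crit}
A[¬halt U recv]: least fixpoint, start Z0 = Sat(recv) = {Idle, Sync, Crit}, add states in Sat(¬halt) with every successor in Z. Already a fixed point.
Sat(A[¬halt U recv]) = {Idle, Sync, Crit}
Reset ∉ Sat(A[¬halt U recv]) = {Idle, Sync, Crit}, so the formula does not hold at Reset.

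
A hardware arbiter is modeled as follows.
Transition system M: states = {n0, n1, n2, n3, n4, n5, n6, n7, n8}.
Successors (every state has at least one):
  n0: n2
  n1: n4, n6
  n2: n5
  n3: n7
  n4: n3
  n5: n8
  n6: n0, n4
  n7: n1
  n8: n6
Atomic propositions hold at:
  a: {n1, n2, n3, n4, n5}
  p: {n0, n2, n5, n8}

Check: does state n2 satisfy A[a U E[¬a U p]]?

Sat(¬a) = {n0, n6, n7, n8}
E[¬a U p]: least fixpoint, start Z0 = Sat(p) = {n0, n2, n5, n8}, add states in Sat(¬a) with some successor in Z. Z1 = {n0, n2, n5, n6, n8}; fixed.
Sat(E[¬a U p]) = {n0, n2, n5, n6, n8}
A[a U E[¬a U p]]: least fixpoint, start Z0 = Sat(E[¬a U p]) = {n0, n2, n5, n6, n8}, add states in Sat(a) with every successor in Z. Already a fixed point.
Sat(A[a U E[¬a U p]]) = {n0, n2, n5, n6, n8}
n2 ∈ Sat(A[a U E[¬a U p]]) = {n0, n2, n5, n6, n8}, so the formula holds at n2.

Yes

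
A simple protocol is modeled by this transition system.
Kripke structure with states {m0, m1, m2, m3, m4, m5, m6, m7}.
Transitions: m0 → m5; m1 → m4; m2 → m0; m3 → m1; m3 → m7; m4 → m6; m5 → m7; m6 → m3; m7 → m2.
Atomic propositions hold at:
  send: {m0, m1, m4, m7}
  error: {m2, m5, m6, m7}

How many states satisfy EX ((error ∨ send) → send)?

Sat(error ∨ send) = {m0, m1, m2, m4, m5, m6, m7}
Sat((error ∨ send) → send) = {m0, m1, m3, m4, m7}
Sat(EX ((error ∨ send) → send)) = {s : some successor in {m0, m1, m3, m4, m7}} = {m1, m2, m3, m5, m6}
|Sat(EX ((error ∨ send) → send))| = |{m1, m2, m3, m5, m6}| = 5.

5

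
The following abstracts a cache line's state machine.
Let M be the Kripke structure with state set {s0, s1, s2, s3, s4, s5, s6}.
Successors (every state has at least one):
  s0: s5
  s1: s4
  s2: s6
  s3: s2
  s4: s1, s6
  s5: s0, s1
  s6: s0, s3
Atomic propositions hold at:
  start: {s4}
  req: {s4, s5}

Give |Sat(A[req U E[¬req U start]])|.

2

Sat(¬req) = {s0, s1, s2, s3, s6}
E[¬req U start]: least fixpoint, start Z0 = Sat(start) = {s4}, add states in Sat(¬req) with some successor in Z. Z1 = {s1, s4}; fixed.
Sat(E[¬req U start]) = {s1, s4}
A[req U E[¬req U start]]: least fixpoint, start Z0 = Sat(E[¬req U start]) = {s1, s4}, add states in Sat(req) with every successor in Z. Already a fixed point.
Sat(A[req U E[¬req U start]]) = {s1, s4}
|Sat(A[req U E[¬req U start]])| = |{s1, s4}| = 2.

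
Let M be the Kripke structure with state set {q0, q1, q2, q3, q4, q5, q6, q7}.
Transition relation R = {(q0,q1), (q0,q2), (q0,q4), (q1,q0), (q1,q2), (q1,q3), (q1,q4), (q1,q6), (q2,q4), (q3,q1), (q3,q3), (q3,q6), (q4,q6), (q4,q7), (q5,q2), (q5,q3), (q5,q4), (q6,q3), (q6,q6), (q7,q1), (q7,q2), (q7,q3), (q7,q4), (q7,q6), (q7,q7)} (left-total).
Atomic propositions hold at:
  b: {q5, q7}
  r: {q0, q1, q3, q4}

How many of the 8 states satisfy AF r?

AF r: least fixpoint, start Z0 = {q0, q1, q3, q4}, add states with every successor in Z. Z1 = {q0, q1, q2, q3, q4}; Z2 = {q0, q1, q2, q3, q4, q5}; fixed.
Sat(AF r) = {q0, q1, q2, q3, q4, q5}
|Sat(AF r)| = |{q0, q1, q2, q3, q4, q5}| = 6.

6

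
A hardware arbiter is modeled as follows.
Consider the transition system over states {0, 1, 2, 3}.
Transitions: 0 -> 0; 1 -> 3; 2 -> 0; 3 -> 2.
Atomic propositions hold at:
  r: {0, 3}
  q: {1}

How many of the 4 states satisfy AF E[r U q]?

E[r U q]: least fixpoint, start Z0 = Sat(q) = {1}, add states in Sat(r) with some successor in Z. Already a fixed point.
Sat(E[r U q]) = {1}
AF E[r U q]: least fixpoint, start Z0 = {1}, add states with every successor in Z. Already a fixed point.
Sat(AF E[r U q]) = {1}
|Sat(AF E[r U q])| = |{1}| = 1.

1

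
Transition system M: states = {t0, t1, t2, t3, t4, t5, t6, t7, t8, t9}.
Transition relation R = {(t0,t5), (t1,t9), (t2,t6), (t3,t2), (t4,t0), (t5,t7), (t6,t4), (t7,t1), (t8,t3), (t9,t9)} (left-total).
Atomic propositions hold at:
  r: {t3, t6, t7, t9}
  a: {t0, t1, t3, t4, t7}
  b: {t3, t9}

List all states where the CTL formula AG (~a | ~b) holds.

Sat(~a) = {t2, t5, t6, t8, t9}
Sat(~b) = {t0, t1, t2, t4, t5, t6, t7, t8}
Sat(~a | ~b) = {t0, t1, t2, t4, t5, t6, t7, t8, t9}
AG (~a | ~b): greatest fixpoint, start Z0 = {t0, t1, t2, t4, t5, t6, t7, t8, t9}, keep only states in Sat with every successor in Z. Z1 = {t0, t1, t2, t4, t5, t6, t7, t9}; fixed.
Sat(AG (~a | ~b)) = {t0, t1, t2, t4, t5, t6, t7, t9}

{t0, t1, t2, t4, t5, t6, t7, t9}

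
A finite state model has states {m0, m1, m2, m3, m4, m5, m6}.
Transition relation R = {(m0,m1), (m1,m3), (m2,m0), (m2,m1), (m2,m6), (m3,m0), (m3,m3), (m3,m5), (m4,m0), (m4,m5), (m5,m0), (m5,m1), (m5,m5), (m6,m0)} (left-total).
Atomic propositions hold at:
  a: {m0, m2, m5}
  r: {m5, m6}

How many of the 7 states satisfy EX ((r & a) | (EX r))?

4

Sat(r & a) = {m5}
Sat(EX r) = {s : some successor in {m5, m6}} = {m2, m3, m4, m5}
Sat((r & a) | (EX r)) = {m2, m3, m4, m5}
Sat(EX ((r & a) | (EX r))) = {s : some successor in {m2, m3, m4, m5}} = {m1, m3, m4, m5}
|Sat(EX ((r & a) | (EX r)))| = |{m1, m3, m4, m5}| = 4.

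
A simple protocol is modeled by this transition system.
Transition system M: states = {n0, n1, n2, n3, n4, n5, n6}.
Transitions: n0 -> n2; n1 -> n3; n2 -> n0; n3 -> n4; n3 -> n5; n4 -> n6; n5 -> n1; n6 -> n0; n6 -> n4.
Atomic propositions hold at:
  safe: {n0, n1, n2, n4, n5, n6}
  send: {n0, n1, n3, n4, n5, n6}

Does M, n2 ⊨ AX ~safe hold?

Sat(~safe) = {n3}
Sat(AX ~safe) = {s : every successor in {n3}} = {n1}
n2 ∉ Sat(AX ~safe) = {n1}, so the formula does not hold at n2.

No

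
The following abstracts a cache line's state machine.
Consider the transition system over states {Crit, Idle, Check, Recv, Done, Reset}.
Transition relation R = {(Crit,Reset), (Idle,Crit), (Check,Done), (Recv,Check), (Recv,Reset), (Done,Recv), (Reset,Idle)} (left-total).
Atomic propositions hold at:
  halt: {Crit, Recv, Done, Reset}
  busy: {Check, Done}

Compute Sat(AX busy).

{Check}

Sat(AX busy) = {s : every successor in {Check, Done}} = {Check}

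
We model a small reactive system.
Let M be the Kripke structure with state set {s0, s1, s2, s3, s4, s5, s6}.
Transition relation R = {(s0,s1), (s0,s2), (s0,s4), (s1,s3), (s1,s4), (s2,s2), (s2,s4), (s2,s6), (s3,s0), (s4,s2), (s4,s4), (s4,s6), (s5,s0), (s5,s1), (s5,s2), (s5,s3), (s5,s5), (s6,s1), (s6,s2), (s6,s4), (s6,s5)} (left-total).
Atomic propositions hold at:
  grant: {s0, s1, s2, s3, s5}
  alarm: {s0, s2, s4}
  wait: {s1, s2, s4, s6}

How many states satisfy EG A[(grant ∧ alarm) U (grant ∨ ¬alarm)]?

Sat(grant ∧ alarm) = {s0, s2}
Sat(¬alarm) = {s1, s3, s5, s6}
Sat(grant ∨ ¬alarm) = {s0, s1, s2, s3, s5, s6}
A[(grant ∧ alarm) U (grant ∨ ¬alarm)]: least fixpoint, start Z0 = Sat((grant ∨ ¬alarm)) = {s0, s1, s2, s3, s5, s6}, add states in Sat(grant ∧ alarm) with every successor in Z. Already a fixed point.
Sat(A[(grant ∧ alarm) U (grant ∨ ¬alarm)]) = {s0, s1, s2, s3, s5, s6}
EG A[(grant ∧ alarm) U (grant ∨ ¬alarm)]: greatest fixpoint, start Z0 = {s0, s1, s2, s3, s5, s6}, keep only states in Sat with some successor in Z. Already a fixed point.
Sat(EG A[(grant ∧ alarm) U (grant ∨ ¬alarm)]) = {s0, s1, s2, s3, s5, s6}
|Sat(EG A[(grant ∧ alarm) U (grant ∨ ¬alarm)])| = |{s0, s1, s2, s3, s5, s6}| = 6.

6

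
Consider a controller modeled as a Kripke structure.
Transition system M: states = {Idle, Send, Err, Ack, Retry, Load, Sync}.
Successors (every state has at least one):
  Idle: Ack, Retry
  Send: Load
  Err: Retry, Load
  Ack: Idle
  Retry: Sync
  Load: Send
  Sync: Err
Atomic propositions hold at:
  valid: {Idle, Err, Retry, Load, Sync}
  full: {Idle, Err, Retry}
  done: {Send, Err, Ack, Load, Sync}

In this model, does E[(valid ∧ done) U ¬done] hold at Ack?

No

Sat(valid ∧ done) = {Err, Load, Sync}
Sat(¬done) = {Idle, Retry}
E[(valid ∧ done) U ¬done]: least fixpoint, start Z0 = Sat(¬done) = {Idle, Retry}, add states in Sat(valid ∧ done) with some successor in Z. Z1 = {Idle, Err, Retry}; Z2 = {Idle, Err, Retry, Sync}; fixed.
Sat(E[(valid ∧ done) U ¬done]) = {Idle, Err, Retry, Sync}
Ack ∉ Sat(E[(valid ∧ done) U ¬done]) = {Idle, Err, Retry, Sync}, so the formula does not hold at Ack.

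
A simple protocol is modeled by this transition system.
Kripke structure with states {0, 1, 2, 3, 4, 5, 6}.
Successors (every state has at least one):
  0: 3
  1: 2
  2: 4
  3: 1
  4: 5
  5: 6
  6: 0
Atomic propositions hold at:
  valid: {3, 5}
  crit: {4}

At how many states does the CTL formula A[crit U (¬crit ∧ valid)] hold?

3

Sat(¬crit) = {0, 1, 2, 3, 5, 6}
Sat(¬crit ∧ valid) = {3, 5}
A[crit U (¬crit ∧ valid)]: least fixpoint, start Z0 = Sat((¬crit ∧ valid)) = {3, 5}, add states in Sat(crit) with every successor in Z. Z1 = {3, 4, 5}; fixed.
Sat(A[crit U (¬crit ∧ valid)]) = {3, 4, 5}
|Sat(A[crit U (¬crit ∧ valid)])| = |{3, 4, 5}| = 3.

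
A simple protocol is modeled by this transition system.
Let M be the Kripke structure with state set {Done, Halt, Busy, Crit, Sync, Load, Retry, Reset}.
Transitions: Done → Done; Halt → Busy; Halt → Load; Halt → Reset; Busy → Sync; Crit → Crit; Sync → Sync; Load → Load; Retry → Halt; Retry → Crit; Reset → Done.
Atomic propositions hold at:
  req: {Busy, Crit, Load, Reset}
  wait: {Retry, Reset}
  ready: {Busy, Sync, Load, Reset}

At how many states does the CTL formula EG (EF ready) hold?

EF ready: least fixpoint, start Z0 = {Busy, Sync, Load, Reset}, add states with some successor in Z. Z1 = {Halt, Busy, Sync, Load, Reset}; Z2 = {Halt, Busy, Sync, Load, Retry, Reset}; fixed.
Sat(EF ready) = {Halt, Busy, Sync, Load, Retry, Reset}
EG (EF ready): greatest fixpoint, start Z0 = {Halt, Busy, Sync, Load, Retry, Reset}, keep only states in Sat with some successor in Z. Z1 = {Halt, Busy, Sync, Load, Retry}; fixed.
Sat(EG (EF ready)) = {Halt, Busy, Sync, Load, Retry}
|Sat(EG (EF ready))| = |{Halt, Busy, Sync, Load, Retry}| = 5.

5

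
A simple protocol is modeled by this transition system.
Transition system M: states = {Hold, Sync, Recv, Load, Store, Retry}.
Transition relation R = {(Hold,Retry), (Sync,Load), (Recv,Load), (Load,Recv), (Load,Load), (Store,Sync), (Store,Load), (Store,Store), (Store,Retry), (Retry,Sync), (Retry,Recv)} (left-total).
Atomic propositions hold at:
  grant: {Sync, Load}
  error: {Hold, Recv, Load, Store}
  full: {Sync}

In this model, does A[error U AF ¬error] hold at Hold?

Yes

Sat(¬error) = {Sync, Retry}
AF ¬error: least fixpoint, start Z0 = {Sync, Retry}, add states with every successor in Z. Z1 = {Hold, Sync, Retry}; fixed.
Sat(AF ¬error) = {Hold, Sync, Retry}
A[error U AF ¬error]: least fixpoint, start Z0 = Sat(AF ¬error) = {Hold, Sync, Retry}, add states in Sat(error) with every successor in Z. Already a fixed point.
Sat(A[error U AF ¬error]) = {Hold, Sync, Retry}
Hold ∈ Sat(A[error U AF ¬error]) = {Hold, Sync, Retry}, so the formula holds at Hold.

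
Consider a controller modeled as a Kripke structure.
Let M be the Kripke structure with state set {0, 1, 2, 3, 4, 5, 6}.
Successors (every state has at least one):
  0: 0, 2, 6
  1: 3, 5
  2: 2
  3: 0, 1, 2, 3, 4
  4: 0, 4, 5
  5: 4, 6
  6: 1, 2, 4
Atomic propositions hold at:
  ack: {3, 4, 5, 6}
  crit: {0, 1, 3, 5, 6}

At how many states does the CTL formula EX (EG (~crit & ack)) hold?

4

Sat(~crit) = {2, 4}
Sat(~crit & ack) = {4}
EG (~crit & ack): greatest fixpoint, start Z0 = {4}, keep only states in Sat with some successor in Z. Already a fixed point.
Sat(EG (~crit & ack)) = {4}
Sat(EX (EG (~crit & ack))) = {s : some successor in {4}} = {3, 4, 5, 6}
|Sat(EX (EG (~crit & ack)))| = |{3, 4, 5, 6}| = 4.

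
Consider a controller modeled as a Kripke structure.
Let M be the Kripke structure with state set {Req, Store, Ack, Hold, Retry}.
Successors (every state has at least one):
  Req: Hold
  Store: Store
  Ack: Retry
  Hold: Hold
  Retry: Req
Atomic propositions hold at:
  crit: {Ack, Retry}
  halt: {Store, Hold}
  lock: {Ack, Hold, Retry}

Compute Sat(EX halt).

{Req, Store, Hold}

Sat(EX halt) = {s : some successor in {Store, Hold}} = {Req, Store, Hold}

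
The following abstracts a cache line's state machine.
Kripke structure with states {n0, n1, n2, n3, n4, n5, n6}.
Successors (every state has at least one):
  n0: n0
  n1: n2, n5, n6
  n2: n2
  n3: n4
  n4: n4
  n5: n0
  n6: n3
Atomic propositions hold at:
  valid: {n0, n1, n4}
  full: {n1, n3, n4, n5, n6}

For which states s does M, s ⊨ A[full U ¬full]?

{n0, n2, n5}

Sat(¬full) = {n0, n2}
A[full U ¬full]: least fixpoint, start Z0 = Sat(¬full) = {n0, n2}, add states in Sat(full) with every successor in Z. Z1 = {n0, n2, n5}; fixed.
Sat(A[full U ¬full]) = {n0, n2, n5}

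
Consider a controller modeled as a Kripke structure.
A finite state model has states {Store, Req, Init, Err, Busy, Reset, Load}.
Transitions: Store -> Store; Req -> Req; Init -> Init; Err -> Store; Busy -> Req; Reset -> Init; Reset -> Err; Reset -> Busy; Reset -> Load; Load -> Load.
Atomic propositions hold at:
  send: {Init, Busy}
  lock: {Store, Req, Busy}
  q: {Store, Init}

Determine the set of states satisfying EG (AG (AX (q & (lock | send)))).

{Store, Init, Err}

Sat(lock | send) = {Store, Req, Init, Busy}
Sat(q & (lock | send)) = {Store, Init}
Sat(AX (q & (lock | send))) = {s : every successor in {Store, Init}} = {Store, Init, Err}
AG (AX (q & (lock | send))): greatest fixpoint, start Z0 = {Store, Init, Err}, keep only states in Sat with every successor in Z. Already a fixed point.
Sat(AG (AX (q & (lock | send)))) = {Store, Init, Err}
EG (AG (AX (q & (lock | send)))): greatest fixpoint, start Z0 = {Store, Init, Err}, keep only states in Sat with some successor in Z. Already a fixed point.
Sat(EG (AG (AX (q & (lock | send))))) = {Store, Init, Err}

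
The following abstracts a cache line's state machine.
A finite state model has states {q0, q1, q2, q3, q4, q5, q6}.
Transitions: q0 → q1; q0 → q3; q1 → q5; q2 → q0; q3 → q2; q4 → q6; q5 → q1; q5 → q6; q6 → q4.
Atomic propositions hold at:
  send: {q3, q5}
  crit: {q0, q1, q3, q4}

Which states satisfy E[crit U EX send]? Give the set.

{q0, q1}

Sat(EX send) = {s : some successor in {q3, q5}} = {q0, q1}
E[crit U EX send]: least fixpoint, start Z0 = Sat(EX send) = {q0, q1}, add states in Sat(crit) with some successor in Z. Already a fixed point.
Sat(E[crit U EX send]) = {q0, q1}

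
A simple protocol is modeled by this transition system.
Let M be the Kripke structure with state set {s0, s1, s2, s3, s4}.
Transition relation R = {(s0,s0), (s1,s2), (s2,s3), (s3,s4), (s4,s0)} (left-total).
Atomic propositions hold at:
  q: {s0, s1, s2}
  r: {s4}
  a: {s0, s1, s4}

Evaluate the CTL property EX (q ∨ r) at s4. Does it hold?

Yes

Sat(q ∨ r) = {s0, s1, s2, s4}
Sat(EX (q ∨ r)) = {s : some successor in {s0, s1, s2, s4}} = {s0, s1, s3, s4}
s4 ∈ Sat(EX (q ∨ r)) = {s0, s1, s3, s4}, so the formula holds at s4.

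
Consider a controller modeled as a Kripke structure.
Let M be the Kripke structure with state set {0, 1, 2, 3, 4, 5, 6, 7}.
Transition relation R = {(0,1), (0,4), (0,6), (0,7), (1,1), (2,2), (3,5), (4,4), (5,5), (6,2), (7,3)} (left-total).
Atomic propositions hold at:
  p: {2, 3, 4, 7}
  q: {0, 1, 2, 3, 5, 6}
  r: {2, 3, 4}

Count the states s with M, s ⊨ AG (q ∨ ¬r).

6

Sat(¬r) = {0, 1, 5, 6, 7}
Sat(q ∨ ¬r) = {0, 1, 2, 3, 5, 6, 7}
AG (q ∨ ¬r): greatest fixpoint, start Z0 = {0, 1, 2, 3, 5, 6, 7}, keep only states in Sat with every successor in Z. Z1 = {1, 2, 3, 5, 6, 7}; fixed.
Sat(AG (q ∨ ¬r)) = {1, 2, 3, 5, 6, 7}
|Sat(AG (q ∨ ¬r))| = |{1, 2, 3, 5, 6, 7}| = 6.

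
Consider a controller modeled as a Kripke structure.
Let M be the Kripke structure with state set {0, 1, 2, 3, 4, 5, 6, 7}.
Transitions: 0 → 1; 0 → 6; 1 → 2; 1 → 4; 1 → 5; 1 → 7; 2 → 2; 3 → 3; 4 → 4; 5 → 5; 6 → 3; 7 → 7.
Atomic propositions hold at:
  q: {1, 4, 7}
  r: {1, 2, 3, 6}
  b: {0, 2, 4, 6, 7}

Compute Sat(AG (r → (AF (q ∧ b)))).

{4, 5, 7}

Sat(q ∧ b) = {4, 7}
AF (q ∧ b): least fixpoint, start Z0 = {4, 7}, add states with every successor in Z. Already a fixed point.
Sat(AF (q ∧ b)) = {4, 7}
Sat(r → (AF (q ∧ b))) = {0, 4, 5, 7}
AG (r → (AF (q ∧ b))): greatest fixpoint, start Z0 = {0, 4, 5, 7}, keep only states in Sat with every successor in Z. Z1 = {4, 5, 7}; fixed.
Sat(AG (r → (AF (q ∧ b)))) = {4, 5, 7}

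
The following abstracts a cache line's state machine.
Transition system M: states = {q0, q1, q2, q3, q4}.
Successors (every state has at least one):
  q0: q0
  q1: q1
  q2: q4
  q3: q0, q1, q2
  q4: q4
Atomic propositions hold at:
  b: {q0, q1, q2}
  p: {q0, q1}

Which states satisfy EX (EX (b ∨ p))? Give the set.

{q0, q1, q3}

Sat(b ∨ p) = {q0, q1, q2}
Sat(EX (b ∨ p)) = {s : some successor in {q0, q1, q2}} = {q0, q1, q3}
Sat(EX (EX (b ∨ p))) = {s : some successor in {q0, q1, q3}} = {q0, q1, q3}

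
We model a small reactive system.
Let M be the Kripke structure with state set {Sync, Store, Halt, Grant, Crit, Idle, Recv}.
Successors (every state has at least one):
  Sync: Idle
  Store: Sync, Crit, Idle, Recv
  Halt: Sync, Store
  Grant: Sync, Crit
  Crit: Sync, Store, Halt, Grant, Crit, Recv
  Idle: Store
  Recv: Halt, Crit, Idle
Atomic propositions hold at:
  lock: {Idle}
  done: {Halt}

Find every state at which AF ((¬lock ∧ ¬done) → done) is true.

{Sync, Halt, Idle}

Sat(¬lock) = {Sync, Store, Halt, Grant, Crit, Recv}
Sat(¬done) = {Sync, Store, Grant, Crit, Idle, Recv}
Sat(¬lock ∧ ¬done) = {Sync, Store, Grant, Crit, Recv}
Sat((¬lock ∧ ¬done) → done) = {Halt, Idle}
AF ((¬lock ∧ ¬done) → done): least fixpoint, start Z0 = {Halt, Idle}, add states with every successor in Z. Z1 = {Sync, Halt, Idle}; fixed.
Sat(AF ((¬lock ∧ ¬done) → done)) = {Sync, Halt, Idle}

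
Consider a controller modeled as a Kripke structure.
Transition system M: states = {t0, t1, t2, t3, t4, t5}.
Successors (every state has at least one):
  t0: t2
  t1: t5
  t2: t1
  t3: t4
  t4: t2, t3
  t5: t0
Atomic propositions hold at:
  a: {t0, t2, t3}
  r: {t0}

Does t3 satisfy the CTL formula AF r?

No

AF r: least fixpoint, start Z0 = {t0}, add states with every successor in Z. Z1 = {t0, t5}; Z2 = {t0, t1, t5}; Z3 = {t0, t1, t2, t5}; fixed.
Sat(AF r) = {t0, t1, t2, t5}
t3 ∉ Sat(AF r) = {t0, t1, t2, t5}, so the formula does not hold at t3.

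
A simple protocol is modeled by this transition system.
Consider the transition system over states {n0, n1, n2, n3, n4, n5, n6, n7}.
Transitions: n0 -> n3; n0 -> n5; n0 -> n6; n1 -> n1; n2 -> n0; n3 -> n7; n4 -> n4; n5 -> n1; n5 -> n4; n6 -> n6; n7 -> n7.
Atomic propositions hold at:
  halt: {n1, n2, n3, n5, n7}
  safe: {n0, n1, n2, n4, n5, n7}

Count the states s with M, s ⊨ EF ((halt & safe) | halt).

Sat(halt & safe) = {n1, n2, n5, n7}
Sat((halt & safe) | halt) = {n1, n2, n3, n5, n7}
EF ((halt & safe) | halt): least fixpoint, start Z0 = {n1, n2, n3, n5, n7}, add states with some successor in Z. Z1 = {n0, n1, n2, n3, n5, n7}; fixed.
Sat(EF ((halt & safe) | halt)) = {n0, n1, n2, n3, n5, n7}
|Sat(EF ((halt & safe) | halt))| = |{n0, n1, n2, n3, n5, n7}| = 6.

6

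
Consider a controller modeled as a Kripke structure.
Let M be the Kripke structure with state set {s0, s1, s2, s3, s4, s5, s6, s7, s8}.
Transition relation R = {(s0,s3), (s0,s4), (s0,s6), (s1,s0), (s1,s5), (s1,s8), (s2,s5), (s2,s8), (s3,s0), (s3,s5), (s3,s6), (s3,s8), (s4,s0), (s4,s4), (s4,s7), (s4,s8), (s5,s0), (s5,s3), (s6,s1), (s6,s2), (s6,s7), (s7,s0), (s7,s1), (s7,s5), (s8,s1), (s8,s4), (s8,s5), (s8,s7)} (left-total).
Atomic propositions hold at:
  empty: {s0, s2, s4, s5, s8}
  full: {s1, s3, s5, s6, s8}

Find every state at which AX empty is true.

Sat(AX empty) = {s : every successor in {s0, s2, s4, s5, s8}} = {s1, s2}

{s1, s2}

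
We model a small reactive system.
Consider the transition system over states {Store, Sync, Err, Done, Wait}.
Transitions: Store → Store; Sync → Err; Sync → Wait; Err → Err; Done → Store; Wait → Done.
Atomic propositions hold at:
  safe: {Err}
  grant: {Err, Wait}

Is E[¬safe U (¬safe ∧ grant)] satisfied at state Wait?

Sat(¬safe) = {Store, Sync, Done, Wait}
Sat(¬safe ∧ grant) = {Wait}
E[¬safe U (¬safe ∧ grant)]: least fixpoint, start Z0 = Sat((¬safe ∧ grant)) = {Wait}, add states in Sat(¬safe) with some successor in Z. Z1 = {Sync, Wait}; fixed.
Sat(E[¬safe U (¬safe ∧ grant)]) = {Sync, Wait}
Wait ∈ Sat(E[¬safe U (¬safe ∧ grant)]) = {Sync, Wait}, so the formula holds at Wait.

Yes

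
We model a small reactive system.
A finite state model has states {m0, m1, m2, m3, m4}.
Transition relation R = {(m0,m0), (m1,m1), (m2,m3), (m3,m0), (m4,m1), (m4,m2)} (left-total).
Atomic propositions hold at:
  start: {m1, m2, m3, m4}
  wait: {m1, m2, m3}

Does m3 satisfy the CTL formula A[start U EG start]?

EG start: greatest fixpoint, start Z0 = {m1, m2, m3, m4}, keep only states in Sat with some successor in Z. Z1 = {m1, m2, m4}; Z2 = {m1, m4}; fixed.
Sat(EG start) = {m1, m4}
A[start U EG start]: least fixpoint, start Z0 = Sat(EG start) = {m1, m4}, add states in Sat(start) with every successor in Z. Already a fixed point.
Sat(A[start U EG start]) = {m1, m4}
m3 ∉ Sat(A[start U EG start]) = {m1, m4}, so the formula does not hold at m3.

No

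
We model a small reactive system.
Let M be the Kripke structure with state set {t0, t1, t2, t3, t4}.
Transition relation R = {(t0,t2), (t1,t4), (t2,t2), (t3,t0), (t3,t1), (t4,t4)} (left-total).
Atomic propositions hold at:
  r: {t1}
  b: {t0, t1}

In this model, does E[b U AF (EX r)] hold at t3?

Yes

Sat(EX r) = {s : some successor in {t1}} = {t3}
AF (EX r): least fixpoint, start Z0 = {t3}, add states with every successor in Z. Already a fixed point.
Sat(AF (EX r)) = {t3}
E[b U AF (EX r)]: least fixpoint, start Z0 = Sat(AF (EX r)) = {t3}, add states in Sat(b) with some successor in Z. Already a fixed point.
Sat(E[b U AF (EX r)]) = {t3}
t3 ∈ Sat(E[b U AF (EX r)]) = {t3}, so the formula holds at t3.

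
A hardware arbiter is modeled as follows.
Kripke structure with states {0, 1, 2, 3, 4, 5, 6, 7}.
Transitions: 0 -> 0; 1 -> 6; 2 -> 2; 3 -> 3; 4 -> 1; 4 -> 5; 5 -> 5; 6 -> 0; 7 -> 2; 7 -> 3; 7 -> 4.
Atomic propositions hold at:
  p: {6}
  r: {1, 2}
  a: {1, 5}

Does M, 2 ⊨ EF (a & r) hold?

No

Sat(a & r) = {1}
EF (a & r): least fixpoint, start Z0 = {1}, add states with some successor in Z. Z1 = {1, 4}; Z2 = {1, 4, 7}; fixed.
Sat(EF (a & r)) = {1, 4, 7}
2 ∉ Sat(EF (a & r)) = {1, 4, 7}, so the formula does not hold at 2.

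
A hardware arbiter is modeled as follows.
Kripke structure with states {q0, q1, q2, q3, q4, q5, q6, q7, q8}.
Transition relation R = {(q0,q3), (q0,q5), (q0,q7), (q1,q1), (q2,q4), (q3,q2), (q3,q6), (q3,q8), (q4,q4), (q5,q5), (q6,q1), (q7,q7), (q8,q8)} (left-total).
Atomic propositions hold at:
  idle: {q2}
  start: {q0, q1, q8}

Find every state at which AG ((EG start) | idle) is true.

EG start: greatest fixpoint, start Z0 = {q0, q1, q8}, keep only states in Sat with some successor in Z. Z1 = {q1, q8}; fixed.
Sat(EG start) = {q1, q8}
Sat((EG start) | idle) = {q1, q2, q8}
AG ((EG start) | idle): greatest fixpoint, start Z0 = {q1, q2, q8}, keep only states in Sat with every successor in Z. Z1 = {q1, q8}; fixed.
Sat(AG ((EG start) | idle)) = {q1, q8}

{q1, q8}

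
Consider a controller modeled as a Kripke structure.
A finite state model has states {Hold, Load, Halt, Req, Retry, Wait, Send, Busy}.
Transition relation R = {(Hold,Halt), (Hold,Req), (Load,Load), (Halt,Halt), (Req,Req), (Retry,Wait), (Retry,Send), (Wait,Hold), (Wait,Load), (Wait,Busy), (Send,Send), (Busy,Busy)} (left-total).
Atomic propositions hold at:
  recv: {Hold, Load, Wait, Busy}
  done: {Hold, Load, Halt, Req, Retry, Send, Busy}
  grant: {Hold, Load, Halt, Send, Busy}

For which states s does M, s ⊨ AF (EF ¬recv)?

{Hold, Halt, Req, Retry, Wait, Send}

Sat(¬recv) = {Halt, Req, Retry, Send}
EF ¬recv: least fixpoint, start Z0 = {Halt, Req, Retry, Send}, add states with some successor in Z. Z1 = {Hold, Halt, Req, Retry, Send}; Z2 = {Hold, Halt, Req, Retry, Wait, Send}; fixed.
Sat(EF ¬recv) = {Hold, Halt, Req, Retry, Wait, Send}
AF (EF ¬recv): least fixpoint, start Z0 = {Hold, Halt, Req, Retry, Wait, Send}, add states with every successor in Z. Already a fixed point.
Sat(AF (EF ¬recv)) = {Hold, Halt, Req, Retry, Wait, Send}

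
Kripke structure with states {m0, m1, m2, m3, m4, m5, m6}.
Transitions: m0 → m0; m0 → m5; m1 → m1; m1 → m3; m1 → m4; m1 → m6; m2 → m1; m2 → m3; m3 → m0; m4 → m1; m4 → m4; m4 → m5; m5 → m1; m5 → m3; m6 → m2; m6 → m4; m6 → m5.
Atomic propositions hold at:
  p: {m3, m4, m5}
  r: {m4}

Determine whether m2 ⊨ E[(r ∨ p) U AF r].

No

Sat(r ∨ p) = {m3, m4, m5}
AF r: least fixpoint, start Z0 = {m4}, add states with every successor in Z. Already a fixed point.
Sat(AF r) = {m4}
E[(r ∨ p) U AF r]: least fixpoint, start Z0 = Sat(AF r) = {m4}, add states in Sat(r ∨ p) with some successor in Z. Already a fixed point.
Sat(E[(r ∨ p) U AF r]) = {m4}
m2 ∉ Sat(E[(r ∨ p) U AF r]) = {m4}, so the formula does not hold at m2.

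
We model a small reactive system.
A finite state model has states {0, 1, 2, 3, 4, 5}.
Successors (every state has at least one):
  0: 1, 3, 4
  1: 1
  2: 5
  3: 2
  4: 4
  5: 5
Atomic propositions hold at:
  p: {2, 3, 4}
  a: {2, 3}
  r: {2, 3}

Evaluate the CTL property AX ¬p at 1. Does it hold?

Yes

Sat(¬p) = {0, 1, 5}
Sat(AX ¬p) = {s : every successor in {0, 1, 5}} = {1, 2, 5}
1 ∈ Sat(AX ¬p) = {1, 2, 5}, so the formula holds at 1.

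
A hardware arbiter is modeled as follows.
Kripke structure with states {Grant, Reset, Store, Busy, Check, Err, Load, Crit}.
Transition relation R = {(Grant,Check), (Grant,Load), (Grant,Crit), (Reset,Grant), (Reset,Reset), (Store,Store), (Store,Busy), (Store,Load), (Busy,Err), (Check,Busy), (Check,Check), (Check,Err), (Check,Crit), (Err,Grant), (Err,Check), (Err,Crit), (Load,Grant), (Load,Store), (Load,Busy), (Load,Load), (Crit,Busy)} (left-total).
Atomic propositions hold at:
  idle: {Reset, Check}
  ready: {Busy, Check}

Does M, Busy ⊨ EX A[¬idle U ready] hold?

No

Sat(¬idle) = {Grant, Store, Busy, Err, Load, Crit}
A[¬idle U ready]: least fixpoint, start Z0 = Sat(ready) = {Busy, Check}, add states in Sat(¬idle) with every successor in Z. Z1 = {Busy, Check, Crit}; fixed.
Sat(A[¬idle U ready]) = {Busy, Check, Crit}
Sat(EX A[¬idle U ready]) = {s : some successor in {Busy, Check, Crit}} = {Grant, Store, Check, Err, Load, Crit}
Busy ∉ Sat(EX A[¬idle U ready]) = {Grant, Store, Check, Err, Load, Crit}, so the formula does not hold at Busy.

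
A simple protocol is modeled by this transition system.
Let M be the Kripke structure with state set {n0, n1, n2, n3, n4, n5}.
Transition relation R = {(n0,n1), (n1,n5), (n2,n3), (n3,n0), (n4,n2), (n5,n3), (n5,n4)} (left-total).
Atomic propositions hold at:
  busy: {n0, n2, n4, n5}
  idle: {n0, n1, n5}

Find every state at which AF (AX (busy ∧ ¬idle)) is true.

Sat(¬idle) = {n2, n3, n4}
Sat(busy ∧ ¬idle) = {n2, n4}
Sat(AX (busy ∧ ¬idle)) = {s : every successor in {n2, n4}} = {n4}
AF (AX (busy ∧ ¬idle)): least fixpoint, start Z0 = {n4}, add states with every successor in Z. Already a fixed point.
Sat(AF (AX (busy ∧ ¬idle))) = {n4}

{n4}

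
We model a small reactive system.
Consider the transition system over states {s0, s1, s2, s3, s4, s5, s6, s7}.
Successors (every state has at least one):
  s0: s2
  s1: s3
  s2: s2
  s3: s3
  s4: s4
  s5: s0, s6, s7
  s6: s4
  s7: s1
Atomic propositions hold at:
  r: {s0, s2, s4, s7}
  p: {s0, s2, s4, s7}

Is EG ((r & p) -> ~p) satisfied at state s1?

Yes

Sat(r & p) = {s0, s2, s4, s7}
Sat(~p) = {s1, s3, s5, s6}
Sat((r & p) -> ~p) = {s1, s3, s5, s6}
EG ((r & p) -> ~p): greatest fixpoint, start Z0 = {s1, s3, s5, s6}, keep only states in Sat with some successor in Z. Z1 = {s1, s3, s5}; Z2 = {s1, s3}; fixed.
Sat(EG ((r & p) -> ~p)) = {s1, s3}
s1 ∈ Sat(EG ((r & p) -> ~p)) = {s1, s3}, so the formula holds at s1.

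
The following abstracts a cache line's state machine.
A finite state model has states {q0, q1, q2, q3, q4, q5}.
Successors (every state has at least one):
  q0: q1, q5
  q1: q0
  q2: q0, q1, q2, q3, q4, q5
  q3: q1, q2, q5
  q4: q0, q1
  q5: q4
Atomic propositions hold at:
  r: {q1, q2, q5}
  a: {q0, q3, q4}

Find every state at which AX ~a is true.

Sat(~a) = {q1, q2, q5}
Sat(AX ~a) = {s : every successor in {q1, q2, q5}} = {q0, q3}

{q0, q3}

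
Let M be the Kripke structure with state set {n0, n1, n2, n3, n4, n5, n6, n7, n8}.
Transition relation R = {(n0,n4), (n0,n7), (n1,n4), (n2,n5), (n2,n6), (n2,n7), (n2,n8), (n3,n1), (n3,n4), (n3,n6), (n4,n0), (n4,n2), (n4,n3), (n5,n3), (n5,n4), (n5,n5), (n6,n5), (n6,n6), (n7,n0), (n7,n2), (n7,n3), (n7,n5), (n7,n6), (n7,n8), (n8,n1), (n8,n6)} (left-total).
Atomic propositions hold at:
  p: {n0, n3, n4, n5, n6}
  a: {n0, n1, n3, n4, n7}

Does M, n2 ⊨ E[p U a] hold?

E[p U a]: least fixpoint, start Z0 = Sat(a) = {n0, n1, n3, n4, n7}, add states in Sat(p) with some successor in Z. Z1 = {n0, n1, n3, n4, n5, n7}; Z2 = {n0, n1, n3, n4, n5, n6, n7}; fixed.
Sat(E[p U a]) = {n0, n1, n3, n4, n5, n6, n7}
n2 ∉ Sat(E[p U a]) = {n0, n1, n3, n4, n5, n6, n7}, so the formula does not hold at n2.

No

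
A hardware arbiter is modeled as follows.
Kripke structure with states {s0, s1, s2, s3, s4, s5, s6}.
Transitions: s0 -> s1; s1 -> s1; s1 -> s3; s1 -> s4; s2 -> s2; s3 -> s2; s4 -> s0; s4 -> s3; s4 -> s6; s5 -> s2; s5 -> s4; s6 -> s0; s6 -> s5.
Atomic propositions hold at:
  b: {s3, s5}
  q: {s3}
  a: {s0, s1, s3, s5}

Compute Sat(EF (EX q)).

{s0, s1, s4, s5, s6}

Sat(EX q) = {s : some successor in {s3}} = {s1, s4}
EF (EX q): least fixpoint, start Z0 = {s1, s4}, add states with some successor in Z. Z1 = {s0, s1, s4, s5}; Z2 = {s0, s1, s4, s5, s6}; fixed.
Sat(EF (EX q)) = {s0, s1, s4, s5, s6}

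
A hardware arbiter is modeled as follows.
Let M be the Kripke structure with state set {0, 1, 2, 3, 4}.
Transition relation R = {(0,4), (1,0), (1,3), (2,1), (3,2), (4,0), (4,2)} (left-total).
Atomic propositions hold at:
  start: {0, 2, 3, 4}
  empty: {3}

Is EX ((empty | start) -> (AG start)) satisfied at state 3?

Sat(empty | start) = {0, 2, 3, 4}
AG start: greatest fixpoint, start Z0 = {0, 2, 3, 4}, keep only states in Sat with every successor in Z. Z1 = {0, 3, 4}; Z2 = {0}; Z3 = ∅; fixed.
Sat(AG start) = ∅
Sat((empty | start) -> (AG start)) = {1}
Sat(EX ((empty | start) -> (AG start))) = {s : some successor in {1}} = {2}
3 ∉ Sat(EX ((empty | start) -> (AG start))) = {2}, so the formula does not hold at 3.

No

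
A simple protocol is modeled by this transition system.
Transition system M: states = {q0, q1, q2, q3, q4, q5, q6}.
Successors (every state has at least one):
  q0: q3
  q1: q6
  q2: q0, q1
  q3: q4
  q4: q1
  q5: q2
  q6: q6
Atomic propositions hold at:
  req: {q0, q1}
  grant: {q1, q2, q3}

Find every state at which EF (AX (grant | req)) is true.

Sat(grant | req) = {q0, q1, q2, q3}
Sat(AX (grant | req)) = {s : every successor in {q0, q1, q2, q3}} = {q0, q2, q4, q5}
EF (AX (grant | req)): least fixpoint, start Z0 = {q0, q2, q4, q5}, add states with some successor in Z. Z1 = {q0, q2, q3, q4, q5}; fixed.
Sat(EF (AX (grant | req))) = {q0, q2, q3, q4, q5}

{q0, q2, q3, q4, q5}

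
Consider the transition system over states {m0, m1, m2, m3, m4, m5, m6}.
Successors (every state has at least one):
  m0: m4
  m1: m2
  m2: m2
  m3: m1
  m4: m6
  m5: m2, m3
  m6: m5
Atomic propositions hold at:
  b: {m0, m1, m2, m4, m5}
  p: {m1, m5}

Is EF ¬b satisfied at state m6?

Yes

Sat(¬b) = {m3, m6}
EF ¬b: least fixpoint, start Z0 = {m3, m6}, add states with some successor in Z. Z1 = {m3, m4, m5, m6}; Z2 = {m0, m3, m4, m5, m6}; fixed.
Sat(EF ¬b) = {m0, m3, m4, m5, m6}
m6 ∈ Sat(EF ¬b) = {m0, m3, m4, m5, m6}, so the formula holds at m6.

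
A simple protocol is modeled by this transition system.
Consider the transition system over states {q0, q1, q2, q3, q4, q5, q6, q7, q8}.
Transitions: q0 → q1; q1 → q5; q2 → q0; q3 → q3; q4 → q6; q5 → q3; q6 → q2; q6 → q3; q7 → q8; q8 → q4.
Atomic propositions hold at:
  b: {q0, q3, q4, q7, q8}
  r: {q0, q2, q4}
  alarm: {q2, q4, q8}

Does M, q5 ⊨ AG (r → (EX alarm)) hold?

Sat(EX alarm) = {s : some successor in {q2, q4, q8}} = {q6, q7, q8}
Sat(r → (EX alarm)) = {q1, q3, q5, q6, q7, q8}
AG (r → (EX alarm)): greatest fixpoint, start Z0 = {q1, q3, q5, q6, q7, q8}, keep only states in Sat with every successor in Z. Z1 = {q1, q3, q5, q7}; Z2 = {q1, q3, q5}; fixed.
Sat(AG (r → (EX alarm))) = {q1, q3, q5}
q5 ∈ Sat(AG (r → (EX alarm))) = {q1, q3, q5}, so the formula holds at q5.

Yes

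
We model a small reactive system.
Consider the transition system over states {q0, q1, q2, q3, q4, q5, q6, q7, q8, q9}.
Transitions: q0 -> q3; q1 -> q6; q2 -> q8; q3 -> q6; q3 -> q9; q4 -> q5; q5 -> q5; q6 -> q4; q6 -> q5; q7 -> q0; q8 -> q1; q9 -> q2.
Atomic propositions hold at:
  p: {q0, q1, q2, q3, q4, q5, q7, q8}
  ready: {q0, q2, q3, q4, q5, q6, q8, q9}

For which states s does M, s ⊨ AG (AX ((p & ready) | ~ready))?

Sat(p & ready) = {q0, q2, q3, q4, q5, q8}
Sat(~ready) = {q1, q7}
Sat((p & ready) | ~ready) = {q0, q1, q2, q3, q4, q5, q7, q8}
Sat(AX ((p & ready) | ~ready)) = {s : every successor in {q0, q1, q2, q3, q4, q5, q7, q8}} = {q0, q2, q4, q5, q6, q7, q8, q9}
AG (AX ((p & ready) | ~ready)): greatest fixpoint, start Z0 = {q0, q2, q4, q5, q6, q7, q8, q9}, keep only states in Sat with every successor in Z. Z1 = {q2, q4, q5, q6, q7, q9}; Z2 = {q4, q5, q6, q9}; Z3 = {q4, q5, q6}; fixed.
Sat(AG (AX ((p & ready) | ~ready))) = {q4, q5, q6}

{q4, q5, q6}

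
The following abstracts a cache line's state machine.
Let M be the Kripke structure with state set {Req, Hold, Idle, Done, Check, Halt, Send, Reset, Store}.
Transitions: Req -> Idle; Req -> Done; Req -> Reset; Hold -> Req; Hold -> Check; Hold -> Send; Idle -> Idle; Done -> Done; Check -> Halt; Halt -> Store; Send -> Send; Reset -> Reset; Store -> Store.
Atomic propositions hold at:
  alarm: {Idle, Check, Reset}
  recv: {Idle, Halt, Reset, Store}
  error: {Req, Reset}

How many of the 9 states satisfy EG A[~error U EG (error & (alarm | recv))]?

1

Sat(~error) = {Hold, Idle, Done, Check, Halt, Send, Store}
Sat(alarm | recv) = {Idle, Check, Halt, Reset, Store}
Sat(error & (alarm | recv)) = {Reset}
EG (error & (alarm | recv)): greatest fixpoint, start Z0 = {Reset}, keep only states in Sat with some successor in Z. Already a fixed point.
Sat(EG (error & (alarm | recv))) = {Reset}
A[~error U EG (error & (alarm | recv))]: least fixpoint, start Z0 = Sat(EG (error & (alarm | recv))) = {Reset}, add states in Sat(~error) with every successor in Z. Already a fixed point.
Sat(A[~error U EG (error & (alarm | recv))]) = {Reset}
EG A[~error U EG (error & (alarm | recv))]: greatest fixpoint, start Z0 = {Reset}, keep only states in Sat with some successor in Z. Already a fixed point.
Sat(EG A[~error U EG (error & (alarm | recv))]) = {Reset}
|Sat(EG A[~error U EG (error & (alarm | recv))])| = |{Reset}| = 1.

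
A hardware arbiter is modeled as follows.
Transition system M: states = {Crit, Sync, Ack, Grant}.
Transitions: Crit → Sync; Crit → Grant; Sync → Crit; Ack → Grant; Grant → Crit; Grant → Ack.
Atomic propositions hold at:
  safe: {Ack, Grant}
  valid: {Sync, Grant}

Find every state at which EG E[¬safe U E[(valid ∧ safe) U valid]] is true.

Sat(¬safe) = {Crit, Sync}
Sat(valid ∧ safe) = {Grant}
E[(valid ∧ safe) U valid]: least fixpoint, start Z0 = Sat(valid) = {Sync, Grant}, add states in Sat(valid ∧ safe) with some successor in Z. Already a fixed point.
Sat(E[(valid ∧ safe) U valid]) = {Sync, Grant}
E[¬safe U E[(valid ∧ safe) U valid]]: least fixpoint, start Z0 = Sat(E[(valid ∧ safe) U valid]) = {Sync, Grant}, add states in Sat(¬safe) with some successor in Z. Z1 = {Crit, Sync, Grant}; fixed.
Sat(E[¬safe U E[(valid ∧ safe) U valid]]) = {Crit, Sync, Grant}
EG E[¬safe U E[(valid ∧ safe) U valid]]: greatest fixpoint, start Z0 = {Crit, Sync, Grant}, keep only states in Sat with some successor in Z. Already a fixed point.
Sat(EG E[¬safe U E[(valid ∧ safe) U valid]]) = {Crit, Sync, Grant}

{Crit, Sync, Grant}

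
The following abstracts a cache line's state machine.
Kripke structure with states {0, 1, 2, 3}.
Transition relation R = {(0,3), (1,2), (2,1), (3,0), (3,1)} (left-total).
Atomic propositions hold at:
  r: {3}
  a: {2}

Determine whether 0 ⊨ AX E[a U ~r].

Sat(~r) = {0, 1, 2}
E[a U ~r]: least fixpoint, start Z0 = Sat(~r) = {0, 1, 2}, add states in Sat(a) with some successor in Z. Already a fixed point.
Sat(E[a U ~r]) = {0, 1, 2}
Sat(AX E[a U ~r]) = {s : every successor in {0, 1, 2}} = {1, 2, 3}
0 ∉ Sat(AX E[a U ~r]) = {1, 2, 3}, so the formula does not hold at 0.

No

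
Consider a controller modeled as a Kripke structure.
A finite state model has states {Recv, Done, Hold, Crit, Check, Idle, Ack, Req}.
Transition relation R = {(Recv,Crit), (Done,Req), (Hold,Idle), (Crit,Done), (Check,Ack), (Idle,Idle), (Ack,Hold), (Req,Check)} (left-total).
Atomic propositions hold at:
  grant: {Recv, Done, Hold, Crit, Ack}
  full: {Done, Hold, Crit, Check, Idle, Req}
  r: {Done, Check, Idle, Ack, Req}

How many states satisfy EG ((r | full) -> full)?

2

Sat(r | full) = {Done, Hold, Crit, Check, Idle, Ack, Req}
Sat((r | full) -> full) = {Recv, Done, Hold, Crit, Check, Idle, Req}
EG ((r | full) -> full): greatest fixpoint, start Z0 = {Recv, Done, Hold, Crit, Check, Idle, Req}, keep only states in Sat with some successor in Z. Z1 = {Recv, Done, Hold, Crit, Idle, Req}; Z2 = {Recv, Done, Hold, Crit, Idle}; Z3 = {Recv, Hold, Crit, Idle}; Z4 = {Recv, Hold, Idle}; Z5 = {Hold, Idle}; fixed.
Sat(EG ((r | full) -> full)) = {Hold, Idle}
|Sat(EG ((r | full) -> full))| = |{Hold, Idle}| = 2.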